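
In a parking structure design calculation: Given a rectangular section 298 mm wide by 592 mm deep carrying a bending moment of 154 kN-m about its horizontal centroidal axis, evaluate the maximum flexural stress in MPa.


I = b * h^3 / 12 = 298 * 592^3 / 12 = 5152288085.33 mm^4
y = h / 2 = 592 / 2 = 296.0 mm
M = 154 kN-m = 154000000.0 N-mm
sigma = M * y / I = 154000000.0 * 296.0 / 5152288085.33
= 8.85 MPa

8.85 MPa


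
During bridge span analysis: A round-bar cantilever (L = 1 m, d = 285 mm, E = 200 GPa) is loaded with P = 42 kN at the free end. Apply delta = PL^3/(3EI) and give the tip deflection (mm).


I = pi * d^4 / 64 = pi * 285^4 / 64 = 323854054.62 mm^4
L = 1000.0 mm, P = 42000.0 N, E = 200000.0 MPa
delta = P * L^3 / (3 * E * I)
= 42000.0 * 1000.0^3 / (3 * 200000.0 * 323854054.62)
= 0.2161 mm

0.2161 mm


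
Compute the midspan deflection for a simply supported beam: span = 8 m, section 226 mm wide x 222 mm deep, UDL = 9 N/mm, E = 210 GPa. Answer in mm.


I = 226 * 222^3 / 12 = 206056404.0 mm^4
L = 8000.0 mm, w = 9 N/mm, E = 210000.0 MPa
delta = 5 * w * L^4 / (384 * E * I)
= 5 * 9 * 8000.0^4 / (384 * 210000.0 * 206056404.0)
= 11.0927 mm

11.0927 mm


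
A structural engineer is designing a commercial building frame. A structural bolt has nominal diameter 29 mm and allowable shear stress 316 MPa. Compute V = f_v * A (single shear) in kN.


A = pi * d^2 / 4 = pi * 29^2 / 4 = 660.5199 mm^2
V = f_v * A / 1000 = 316 * 660.5199 / 1000
= 208.7243 kN

208.7243 kN


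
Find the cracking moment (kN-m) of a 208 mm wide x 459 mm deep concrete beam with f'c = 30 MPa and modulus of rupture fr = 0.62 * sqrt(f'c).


fr = 0.62 * sqrt(30) = 0.62 * 5.4772 = 3.3959 MPa
I = 208 * 459^3 / 12 = 1676178036.0 mm^4
y_t = 229.5 mm
M_cr = fr * I / y_t = 3.3959 * 1676178036.0 / 229.5 N-mm
= 24.8022 kN-m

24.8022 kN-m


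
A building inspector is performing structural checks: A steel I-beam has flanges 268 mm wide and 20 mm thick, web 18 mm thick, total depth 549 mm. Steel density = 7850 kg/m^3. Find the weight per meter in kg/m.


A_flanges = 2 * 268 * 20 = 10720 mm^2
A_web = (549 - 2 * 20) * 18 = 9162 mm^2
A_total = 10720 + 9162 = 19882 mm^2 = 0.019882 m^2
Weight = rho * A = 7850 * 0.019882 = 156.0737 kg/m

156.0737 kg/m


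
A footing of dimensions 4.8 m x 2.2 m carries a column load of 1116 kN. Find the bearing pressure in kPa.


A = 4.8 * 2.2 = 10.56 m^2
q = P / A = 1116 / 10.56
= 105.6818 kPa

105.6818 kPa


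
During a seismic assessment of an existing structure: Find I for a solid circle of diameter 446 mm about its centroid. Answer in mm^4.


r = d / 2 = 446 / 2 = 223.0 mm
I = pi * r^4 / 4 = pi * 223.0^4 / 4
= 1942268798.69 mm^4

1942268798.69 mm^4


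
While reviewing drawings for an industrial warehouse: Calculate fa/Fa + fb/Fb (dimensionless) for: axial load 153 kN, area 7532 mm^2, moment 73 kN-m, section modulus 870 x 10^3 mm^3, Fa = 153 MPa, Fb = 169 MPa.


f_a = P / A = 153000.0 / 7532 = 20.3133 MPa
f_b = M / S = 73000000.0 / 870000.0 = 83.908 MPa
Ratio = f_a / Fa + f_b / Fb
= 20.3133 / 153 + 83.908 / 169
= 0.6293 (dimensionless)

0.6293 (dimensionless)


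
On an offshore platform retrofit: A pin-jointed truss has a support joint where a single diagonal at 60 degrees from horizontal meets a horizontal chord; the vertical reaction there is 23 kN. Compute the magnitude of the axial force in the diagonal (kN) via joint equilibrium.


At the joint, only the diagonal has a vertical component, so vertical equilibrium gives:
F * sin(60) = 23
F = 23 / sin(60)
= 23 / 0.866025
= 26.56 kN

26.56 kN


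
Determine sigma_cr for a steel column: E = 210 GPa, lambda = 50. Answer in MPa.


sigma_cr = pi^2 * E / lambda^2
= 9.8696 * 210000.0 / 50^2
= 9.8696 * 210000.0 / 2500
= 829.0468 MPa

829.0468 MPa


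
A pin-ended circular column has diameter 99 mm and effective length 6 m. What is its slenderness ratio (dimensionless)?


Radius of gyration r = d / 4 = 99 / 4 = 24.75 mm
L_eff = 6000.0 mm
Slenderness ratio = L / r = 6000.0 / 24.75 = 242.42 (dimensionless)

242.42 (dimensionless)


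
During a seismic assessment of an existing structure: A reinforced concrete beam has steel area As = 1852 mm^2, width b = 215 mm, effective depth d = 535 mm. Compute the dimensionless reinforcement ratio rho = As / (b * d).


rho = As / (b * d)
= 1852 / (215 * 535)
= 1852 / 115025
= 0.016101 (dimensionless)

0.016101 (dimensionless)


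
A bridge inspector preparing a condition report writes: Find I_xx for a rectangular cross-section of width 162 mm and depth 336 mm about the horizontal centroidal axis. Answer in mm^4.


I = b * h^3 / 12
= 162 * 336^3 / 12
= 162 * 37933056 / 12
= 512096256.0 mm^4

512096256.0 mm^4


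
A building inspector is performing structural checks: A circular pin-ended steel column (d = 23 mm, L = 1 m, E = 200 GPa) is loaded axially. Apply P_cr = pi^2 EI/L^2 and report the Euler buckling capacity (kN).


I = pi * d^4 / 64 = 13736.66 mm^4
L = 1000.0 mm
P_cr = pi^2 * E * I / L^2
= 9.8696 * 200000.0 * 13736.66 / 1000.0^2
= 27115.09 N = 27.1151 kN

27.1151 kN


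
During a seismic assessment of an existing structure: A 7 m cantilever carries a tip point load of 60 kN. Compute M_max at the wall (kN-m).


For a cantilever with a point load at the free end:
M_max = P * L = 60 * 7 = 420 kN-m

420 kN-m


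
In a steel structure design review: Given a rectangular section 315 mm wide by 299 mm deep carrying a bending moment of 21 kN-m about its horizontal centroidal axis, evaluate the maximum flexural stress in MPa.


I = b * h^3 / 12 = 315 * 299^3 / 12 = 701686098.75 mm^4
y = h / 2 = 299 / 2 = 149.5 mm
M = 21 kN-m = 21000000.0 N-mm
sigma = M * y / I = 21000000.0 * 149.5 / 701686098.75
= 4.47 MPa

4.47 MPa


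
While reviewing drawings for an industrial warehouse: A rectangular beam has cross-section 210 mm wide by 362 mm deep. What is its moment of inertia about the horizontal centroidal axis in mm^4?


I = b * h^3 / 12
= 210 * 362^3 / 12
= 210 * 47437928 / 12
= 830163740.0 mm^4

830163740.0 mm^4


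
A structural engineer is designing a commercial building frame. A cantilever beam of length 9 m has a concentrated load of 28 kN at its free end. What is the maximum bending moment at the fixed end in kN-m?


For a cantilever with a point load at the free end:
M_max = P * L = 28 * 9 = 252 kN-m

252 kN-m


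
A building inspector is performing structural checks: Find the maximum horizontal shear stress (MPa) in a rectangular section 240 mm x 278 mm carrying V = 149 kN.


A = b * h = 240 * 278 = 66720 mm^2
V = 149 kN = 149000.0 N
tau_max = 1.5 * V / A = 1.5 * 149000.0 / 66720
= 3.3498 MPa

3.3498 MPa


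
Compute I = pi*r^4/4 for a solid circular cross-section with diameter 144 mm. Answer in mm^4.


r = d / 2 = 144 / 2 = 72.0 mm
I = pi * r^4 / 4 = pi * 72.0^4 / 4
= 21106677.15 mm^4

21106677.15 mm^4


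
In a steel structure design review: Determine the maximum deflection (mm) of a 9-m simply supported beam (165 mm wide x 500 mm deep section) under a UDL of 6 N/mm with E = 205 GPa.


I = 165 * 500^3 / 12 = 1718750000.0 mm^4
L = 9000.0 mm, w = 6 N/mm, E = 205000.0 MPa
delta = 5 * w * L^4 / (384 * E * I)
= 5 * 6 * 9000.0^4 / (384 * 205000.0 * 1718750000.0)
= 1.4548 mm

1.4548 mm


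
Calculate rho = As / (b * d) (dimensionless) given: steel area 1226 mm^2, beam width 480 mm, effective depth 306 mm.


rho = As / (b * d)
= 1226 / (480 * 306)
= 1226 / 146880
= 0.008347 (dimensionless)

0.008347 (dimensionless)


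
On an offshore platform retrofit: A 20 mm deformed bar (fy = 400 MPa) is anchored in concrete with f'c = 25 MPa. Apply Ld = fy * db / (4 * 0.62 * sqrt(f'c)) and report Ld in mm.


Ld = (fy * db) / (4 * 0.62 * sqrt(f'c))
= (400 * 20) / (4 * 0.62 * sqrt(25))
= 8000 / 12.4
= 645.16 mm

645.16 mm


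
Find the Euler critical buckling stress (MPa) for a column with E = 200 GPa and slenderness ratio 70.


sigma_cr = pi^2 * E / lambda^2
= 9.8696 * 200000.0 / 70^2
= 9.8696 * 200000.0 / 4900
= 402.841 MPa

402.841 MPa


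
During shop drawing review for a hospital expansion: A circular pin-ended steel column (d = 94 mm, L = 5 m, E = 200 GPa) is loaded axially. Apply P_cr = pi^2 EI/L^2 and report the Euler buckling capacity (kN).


I = pi * d^4 / 64 = 3832492.5 mm^4
L = 5000.0 mm
P_cr = pi^2 * E * I / L^2
= 9.8696 * 200000.0 * 3832492.5 / 5000.0^2
= 302601.48 N = 302.6015 kN

302.6015 kN


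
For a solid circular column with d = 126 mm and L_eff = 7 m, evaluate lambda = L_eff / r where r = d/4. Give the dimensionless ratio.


Radius of gyration r = d / 4 = 126 / 4 = 31.5 mm
L_eff = 7000.0 mm
Slenderness ratio = L / r = 7000.0 / 31.5 = 222.22 (dimensionless)

222.22 (dimensionless)


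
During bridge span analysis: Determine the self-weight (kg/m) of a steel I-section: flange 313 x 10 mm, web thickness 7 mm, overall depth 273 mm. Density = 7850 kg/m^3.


A_flanges = 2 * 313 * 10 = 6260 mm^2
A_web = (273 - 2 * 10) * 7 = 1771 mm^2
A_total = 6260 + 1771 = 8031 mm^2 = 0.008031 m^2
Weight = rho * A = 7850 * 0.008031 = 63.0433 kg/m

63.0433 kg/m


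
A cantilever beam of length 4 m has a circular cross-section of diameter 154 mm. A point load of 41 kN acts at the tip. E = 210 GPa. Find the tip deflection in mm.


I = pi * d^4 / 64 = pi * 154^4 / 64 = 27609133.84 mm^4
L = 4000.0 mm, P = 41000.0 N, E = 210000.0 MPa
delta = P * L^3 / (3 * E * I)
= 41000.0 * 4000.0^3 / (3 * 210000.0 * 27609133.84)
= 150.8587 mm

150.8587 mm


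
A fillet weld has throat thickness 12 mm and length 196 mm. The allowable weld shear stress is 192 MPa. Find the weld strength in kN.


Strength = throat * length * allowable stress
= 12 * 196 * 192 N
= 451584 N
= 451.58 kN

451.58 kN


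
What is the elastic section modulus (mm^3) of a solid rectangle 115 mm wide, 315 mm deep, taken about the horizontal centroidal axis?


S = b * h^2 / 6
= 115 * 315^2 / 6
= 115 * 99225 / 6
= 1901812.5 mm^3

1901812.5 mm^3


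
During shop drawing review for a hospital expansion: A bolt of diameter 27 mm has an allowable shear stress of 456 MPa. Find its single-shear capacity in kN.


A = pi * d^2 / 4 = pi * 27^2 / 4 = 572.5553 mm^2
V = f_v * A / 1000 = 456 * 572.5553 / 1000
= 261.0852 kN

261.0852 kN


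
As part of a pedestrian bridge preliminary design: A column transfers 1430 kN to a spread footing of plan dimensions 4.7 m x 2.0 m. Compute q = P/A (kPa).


A = 4.7 * 2.0 = 9.4 m^2
q = P / A = 1430 / 9.4
= 152.1277 kPa

152.1277 kPa


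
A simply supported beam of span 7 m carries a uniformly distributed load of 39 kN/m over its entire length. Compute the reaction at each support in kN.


Total load = w * L = 39 * 7 = 273 kN
By symmetry, each reaction R = total / 2 = 273 / 2 = 136.5 kN

136.5 kN


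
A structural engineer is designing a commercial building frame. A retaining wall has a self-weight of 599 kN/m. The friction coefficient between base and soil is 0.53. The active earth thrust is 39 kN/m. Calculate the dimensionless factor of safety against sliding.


Resisting force = mu * W = 0.53 * 599 = 317.47 kN/m
FOS = Resisting / Driving = 317.47 / 39
= 8.1403 (dimensionless)

8.1403 (dimensionless)


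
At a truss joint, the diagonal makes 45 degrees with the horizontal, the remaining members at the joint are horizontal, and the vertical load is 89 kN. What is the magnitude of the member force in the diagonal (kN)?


At the joint, only the diagonal has a vertical component, so vertical equilibrium gives:
F * sin(45) = 89
F = 89 / sin(45)
= 89 / 0.707107
= 125.86 kN

125.86 kN


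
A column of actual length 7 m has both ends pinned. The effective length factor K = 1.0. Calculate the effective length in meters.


L_eff = K * L
= 1.0 * 7
= 7.0 m

7.0 m


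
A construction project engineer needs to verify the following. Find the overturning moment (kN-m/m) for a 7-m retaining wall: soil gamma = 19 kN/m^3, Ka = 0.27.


Pa = 0.5 * Ka * gamma * H^2
= 0.5 * 0.27 * 19 * 7^2
= 125.685 kN/m
Arm = H / 3 = 7 / 3 = 2.3333 m
Mo = Pa * arm = Pa * H / 3 = 125.685 * 7 / 3 = 293.265 kN-m/m

293.265 kN-m/m


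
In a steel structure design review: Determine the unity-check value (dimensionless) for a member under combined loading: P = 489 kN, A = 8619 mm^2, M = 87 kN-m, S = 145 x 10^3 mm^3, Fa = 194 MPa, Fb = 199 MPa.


f_a = P / A = 489000.0 / 8619 = 56.7351 MPa
f_b = M / S = 87000000.0 / 145000.0 = 600.0 MPa
Ratio = f_a / Fa + f_b / Fb
= 56.7351 / 194 + 600.0 / 199
= 3.3075 (dimensionless)

3.3075 (dimensionless)


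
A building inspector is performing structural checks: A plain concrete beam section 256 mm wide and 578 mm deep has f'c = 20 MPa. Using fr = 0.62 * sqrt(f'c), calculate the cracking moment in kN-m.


fr = 0.62 * sqrt(20) = 0.62 * 4.4721 = 2.7727 MPa
I = 256 * 578^3 / 12 = 4119478442.67 mm^4
y_t = 289.0 mm
M_cr = fr * I / y_t = 2.7727 * 4119478442.67 / 289.0 N-mm
= 39.5231 kN-m

39.5231 kN-m


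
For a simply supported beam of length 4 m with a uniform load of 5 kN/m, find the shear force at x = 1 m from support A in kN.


R_A = w * L / 2 = 5 * 4 / 2 = 10.0 kN
V(x) = R_A - w * x = 10.0 - 5 * 1
= 5.0 kN

5.0 kN


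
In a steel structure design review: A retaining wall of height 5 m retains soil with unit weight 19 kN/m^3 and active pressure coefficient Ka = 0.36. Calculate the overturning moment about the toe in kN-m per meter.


Pa = 0.5 * Ka * gamma * H^2
= 0.5 * 0.36 * 19 * 5^2
= 85.5 kN/m
Arm = H / 3 = 5 / 3 = 1.6667 m
Mo = Pa * arm = Pa * H / 3 = 85.5 * 5 / 3 = 142.5 kN-m/m

142.5 kN-m/m


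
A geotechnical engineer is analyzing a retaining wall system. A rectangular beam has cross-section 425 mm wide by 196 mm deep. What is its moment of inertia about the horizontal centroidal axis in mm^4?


I = b * h^3 / 12
= 425 * 196^3 / 12
= 425 * 7529536 / 12
= 266671066.67 mm^4

266671066.67 mm^4


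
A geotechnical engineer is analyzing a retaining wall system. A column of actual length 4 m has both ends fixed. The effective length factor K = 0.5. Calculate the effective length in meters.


L_eff = K * L
= 0.5 * 4
= 2.0 m

2.0 m


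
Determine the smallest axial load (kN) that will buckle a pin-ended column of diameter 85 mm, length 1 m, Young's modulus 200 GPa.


I = pi * d^4 / 64 = 2562392.19 mm^4
L = 1000.0 mm
P_cr = pi^2 * E * I / L^2
= 9.8696 * 200000.0 * 2562392.19 / 1000.0^2
= 5057959.44 N = 5057.9594 kN

5057.9594 kN


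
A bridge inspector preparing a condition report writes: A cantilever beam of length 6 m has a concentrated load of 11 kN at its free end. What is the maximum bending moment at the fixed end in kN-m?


For a cantilever with a point load at the free end:
M_max = P * L = 11 * 6 = 66 kN-m

66 kN-m


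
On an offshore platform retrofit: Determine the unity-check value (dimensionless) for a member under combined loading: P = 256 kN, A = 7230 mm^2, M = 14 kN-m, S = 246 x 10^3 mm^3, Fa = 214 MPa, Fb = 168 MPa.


f_a = P / A = 256000.0 / 7230 = 35.408 MPa
f_b = M / S = 14000000.0 / 246000.0 = 56.9106 MPa
Ratio = f_a / Fa + f_b / Fb
= 35.408 / 214 + 56.9106 / 168
= 0.5042 (dimensionless)

0.5042 (dimensionless)


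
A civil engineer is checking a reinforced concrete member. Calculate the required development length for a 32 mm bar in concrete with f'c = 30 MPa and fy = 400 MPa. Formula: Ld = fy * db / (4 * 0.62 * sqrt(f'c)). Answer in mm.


Ld = (fy * db) / (4 * 0.62 * sqrt(f'c))
= (400 * 32) / (4 * 0.62 * sqrt(30))
= 12800 / 13.5835
= 942.32 mm

942.32 mm


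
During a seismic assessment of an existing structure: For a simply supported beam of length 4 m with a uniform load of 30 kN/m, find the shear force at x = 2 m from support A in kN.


R_A = w * L / 2 = 30 * 4 / 2 = 60.0 kN
V(x) = R_A - w * x = 60.0 - 30 * 2
= 0.0 kN

0.0 kN


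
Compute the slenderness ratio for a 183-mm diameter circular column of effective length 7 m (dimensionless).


Radius of gyration r = d / 4 = 183 / 4 = 45.75 mm
L_eff = 7000.0 mm
Slenderness ratio = L / r = 7000.0 / 45.75 = 153.01 (dimensionless)

153.01 (dimensionless)


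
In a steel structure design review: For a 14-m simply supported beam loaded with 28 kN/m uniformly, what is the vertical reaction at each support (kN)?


Total load = w * L = 28 * 14 = 392 kN
By symmetry, each reaction R = total / 2 = 392 / 2 = 196.0 kN

196.0 kN


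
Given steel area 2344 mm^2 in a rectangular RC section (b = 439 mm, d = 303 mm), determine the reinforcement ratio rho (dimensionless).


rho = As / (b * d)
= 2344 / (439 * 303)
= 2344 / 133017
= 0.017622 (dimensionless)

0.017622 (dimensionless)


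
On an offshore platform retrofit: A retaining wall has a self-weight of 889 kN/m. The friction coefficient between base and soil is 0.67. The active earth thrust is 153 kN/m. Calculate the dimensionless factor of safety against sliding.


Resisting force = mu * W = 0.67 * 889 = 595.63 kN/m
FOS = Resisting / Driving = 595.63 / 153
= 3.893 (dimensionless)

3.893 (dimensionless)


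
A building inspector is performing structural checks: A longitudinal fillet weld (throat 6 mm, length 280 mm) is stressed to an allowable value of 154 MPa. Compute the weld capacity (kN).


Strength = throat * length * allowable stress
= 6 * 280 * 154 N
= 258720 N
= 258.72 kN

258.72 kN


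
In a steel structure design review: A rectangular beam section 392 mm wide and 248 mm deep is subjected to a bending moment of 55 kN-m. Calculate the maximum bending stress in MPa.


I = b * h^3 / 12 = 392 * 248^3 / 12 = 498264405.33 mm^4
y = h / 2 = 248 / 2 = 124.0 mm
M = 55 kN-m = 55000000.0 N-mm
sigma = M * y / I = 55000000.0 * 124.0 / 498264405.33
= 13.69 MPa

13.69 MPa


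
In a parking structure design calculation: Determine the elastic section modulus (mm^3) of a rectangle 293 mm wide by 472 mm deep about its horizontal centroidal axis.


S = b * h^2 / 6
= 293 * 472^2 / 6
= 293 * 222784 / 6
= 10879285.33 mm^3

10879285.33 mm^3


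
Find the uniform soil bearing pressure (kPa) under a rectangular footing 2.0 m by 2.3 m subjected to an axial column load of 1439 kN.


A = 2.0 * 2.3 = 4.6 m^2
q = P / A = 1439 / 4.6
= 312.8261 kPa

312.8261 kPa


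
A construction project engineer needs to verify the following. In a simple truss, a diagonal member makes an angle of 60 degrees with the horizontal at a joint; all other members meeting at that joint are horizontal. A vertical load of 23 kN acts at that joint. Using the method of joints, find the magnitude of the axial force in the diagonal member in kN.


At the joint, only the diagonal has a vertical component, so vertical equilibrium gives:
F * sin(60) = 23
F = 23 / sin(60)
= 23 / 0.866025
= 26.56 kN

26.56 kN


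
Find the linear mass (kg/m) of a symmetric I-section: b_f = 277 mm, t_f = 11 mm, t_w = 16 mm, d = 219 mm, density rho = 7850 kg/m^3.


A_flanges = 2 * 277 * 11 = 6094 mm^2
A_web = (219 - 2 * 11) * 16 = 3152 mm^2
A_total = 6094 + 3152 = 9246 mm^2 = 0.009246 m^2
Weight = rho * A = 7850 * 0.009246 = 72.5811 kg/m

72.5811 kg/m


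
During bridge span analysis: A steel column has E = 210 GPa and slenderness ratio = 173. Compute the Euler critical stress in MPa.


sigma_cr = pi^2 * E / lambda^2
= 9.8696 * 210000.0 / 173^2
= 9.8696 * 210000.0 / 29929
= 69.2511 MPa

69.2511 MPa


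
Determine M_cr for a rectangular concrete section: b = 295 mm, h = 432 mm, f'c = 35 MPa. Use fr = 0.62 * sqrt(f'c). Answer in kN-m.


fr = 0.62 * sqrt(35) = 0.62 * 5.9161 = 3.668 MPa
I = 295 * 432^3 / 12 = 1981946880.0 mm^4
y_t = 216.0 mm
M_cr = fr * I / y_t = 3.668 * 1981946880.0 / 216.0 N-mm
= 33.6561 kN-m

33.6561 kN-m


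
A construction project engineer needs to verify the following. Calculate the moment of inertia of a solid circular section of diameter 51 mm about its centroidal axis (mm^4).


r = d / 2 = 51 / 2 = 25.5 mm
I = pi * r^4 / 4 = pi * 25.5^4 / 4
= 332086.03 mm^4

332086.03 mm^4


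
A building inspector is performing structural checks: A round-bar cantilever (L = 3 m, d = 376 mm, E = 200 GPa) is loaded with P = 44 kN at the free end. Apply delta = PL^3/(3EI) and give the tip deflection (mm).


I = pi * d^4 / 64 = pi * 376^4 / 64 = 981118078.81 mm^4
L = 3000.0 mm, P = 44000.0 N, E = 200000.0 MPa
delta = P * L^3 / (3 * E * I)
= 44000.0 * 3000.0^3 / (3 * 200000.0 * 981118078.81)
= 2.0181 mm

2.0181 mm


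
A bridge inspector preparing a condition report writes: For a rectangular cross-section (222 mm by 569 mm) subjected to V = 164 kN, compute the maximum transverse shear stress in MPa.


A = b * h = 222 * 569 = 126318 mm^2
V = 164 kN = 164000.0 N
tau_max = 1.5 * V / A = 1.5 * 164000.0 / 126318
= 1.9475 MPa

1.9475 MPa


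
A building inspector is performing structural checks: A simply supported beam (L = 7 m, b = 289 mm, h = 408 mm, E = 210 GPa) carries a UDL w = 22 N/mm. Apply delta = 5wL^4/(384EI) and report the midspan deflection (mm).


I = 289 * 408^3 / 12 = 1635675264.0 mm^4
L = 7000.0 mm, w = 22 N/mm, E = 210000.0 MPa
delta = 5 * w * L^4 / (384 * E * I)
= 5 * 22 * 7000.0^4 / (384 * 210000.0 * 1635675264.0)
= 2.0023 mm

2.0023 mm


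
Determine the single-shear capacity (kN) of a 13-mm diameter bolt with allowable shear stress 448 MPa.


A = pi * d^2 / 4 = pi * 13^2 / 4 = 132.7323 mm^2
V = f_v * A / 1000 = 448 * 132.7323 / 1000
= 59.4641 kN

59.4641 kN


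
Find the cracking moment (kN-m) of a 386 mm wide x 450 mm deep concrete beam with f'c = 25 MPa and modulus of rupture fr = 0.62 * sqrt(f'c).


fr = 0.62 * sqrt(25) = 0.62 * 5.0 = 3.1 MPa
I = 386 * 450^3 / 12 = 2931187500.0 mm^4
y_t = 225.0 mm
M_cr = fr * I / y_t = 3.1 * 2931187500.0 / 225.0 N-mm
= 40.3852 kN-m

40.3852 kN-m


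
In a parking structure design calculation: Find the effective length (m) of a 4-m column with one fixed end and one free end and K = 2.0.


L_eff = K * L
= 2.0 * 4
= 8.0 m

8.0 m


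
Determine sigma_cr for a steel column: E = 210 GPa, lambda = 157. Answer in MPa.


sigma_cr = pi^2 * E / lambda^2
= 9.8696 * 210000.0 / 157^2
= 9.8696 * 210000.0 / 24649
= 84.0852 MPa

84.0852 MPa


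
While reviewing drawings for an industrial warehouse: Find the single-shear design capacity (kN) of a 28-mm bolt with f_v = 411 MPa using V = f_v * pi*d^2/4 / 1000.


A = pi * d^2 / 4 = pi * 28^2 / 4 = 615.7522 mm^2
V = f_v * A / 1000 = 411 * 615.7522 / 1000
= 253.0741 kN

253.0741 kN


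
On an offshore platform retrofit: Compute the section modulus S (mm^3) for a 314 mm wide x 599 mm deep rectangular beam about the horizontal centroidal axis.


S = b * h^2 / 6
= 314 * 599^2 / 6
= 314 * 358801 / 6
= 18777252.33 mm^3

18777252.33 mm^3


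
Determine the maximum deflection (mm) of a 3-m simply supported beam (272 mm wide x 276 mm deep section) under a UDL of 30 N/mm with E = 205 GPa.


I = 272 * 276^3 / 12 = 476557056.0 mm^4
L = 3000.0 mm, w = 30 N/mm, E = 205000.0 MPa
delta = 5 * w * L^4 / (384 * E * I)
= 5 * 30 * 3000.0^4 / (384 * 205000.0 * 476557056.0)
= 0.3239 mm

0.3239 mm


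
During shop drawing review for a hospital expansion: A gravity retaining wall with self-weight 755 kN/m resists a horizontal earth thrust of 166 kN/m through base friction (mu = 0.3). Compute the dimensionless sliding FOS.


Resisting force = mu * W = 0.3 * 755 = 226.5 kN/m
FOS = Resisting / Driving = 226.5 / 166
= 1.3645 (dimensionless)

1.3645 (dimensionless)


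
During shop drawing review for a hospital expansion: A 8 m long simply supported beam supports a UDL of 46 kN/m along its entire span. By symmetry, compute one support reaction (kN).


Total load = w * L = 46 * 8 = 368 kN
By symmetry, each reaction R = total / 2 = 368 / 2 = 184.0 kN

184.0 kN


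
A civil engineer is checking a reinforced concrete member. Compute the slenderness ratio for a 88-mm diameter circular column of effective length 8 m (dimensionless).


Radius of gyration r = d / 4 = 88 / 4 = 22.0 mm
L_eff = 8000.0 mm
Slenderness ratio = L / r = 8000.0 / 22.0 = 363.64 (dimensionless)

363.64 (dimensionless)


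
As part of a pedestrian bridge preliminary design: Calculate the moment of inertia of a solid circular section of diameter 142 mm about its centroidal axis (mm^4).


r = d / 2 = 142 / 2 = 71.0 mm
I = pi * r^4 / 4 = pi * 71.0^4 / 4
= 19958287.59 mm^4

19958287.59 mm^4


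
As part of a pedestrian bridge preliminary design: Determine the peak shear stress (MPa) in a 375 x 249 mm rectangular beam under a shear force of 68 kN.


A = b * h = 375 * 249 = 93375 mm^2
V = 68 kN = 68000.0 N
tau_max = 1.5 * V / A = 1.5 * 68000.0 / 93375
= 1.0924 MPa

1.0924 MPa


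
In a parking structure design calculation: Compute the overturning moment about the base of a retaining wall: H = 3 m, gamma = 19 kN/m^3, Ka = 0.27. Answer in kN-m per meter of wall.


Pa = 0.5 * Ka * gamma * H^2
= 0.5 * 0.27 * 19 * 3^2
= 23.085 kN/m
Arm = H / 3 = 3 / 3 = 1.0 m
Mo = Pa * arm = Pa * H / 3 = 23.085 * 3 / 3 = 23.085 kN-m/m

23.085 kN-m/m


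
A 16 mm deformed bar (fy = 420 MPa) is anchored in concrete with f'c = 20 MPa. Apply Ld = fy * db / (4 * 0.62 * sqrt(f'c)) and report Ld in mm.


Ld = (fy * db) / (4 * 0.62 * sqrt(f'c))
= (420 * 16) / (4 * 0.62 * sqrt(20))
= 6720 / 11.0909
= 605.9 mm

605.9 mm


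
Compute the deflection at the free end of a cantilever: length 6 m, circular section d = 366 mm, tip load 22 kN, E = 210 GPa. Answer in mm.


I = pi * d^4 / 64 = pi * 366^4 / 64 = 880834345.46 mm^4
L = 6000.0 mm, P = 22000.0 N, E = 210000.0 MPa
delta = P * L^3 / (3 * E * I)
= 22000.0 * 6000.0^3 / (3 * 210000.0 * 880834345.46)
= 8.5633 mm

8.5633 mm


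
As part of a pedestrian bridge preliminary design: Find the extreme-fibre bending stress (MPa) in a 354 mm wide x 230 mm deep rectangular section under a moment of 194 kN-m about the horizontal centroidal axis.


I = b * h^3 / 12 = 354 * 230^3 / 12 = 358926500.0 mm^4
y = h / 2 = 230 / 2 = 115.0 mm
M = 194 kN-m = 194000000.0 N-mm
sigma = M * y / I = 194000000.0 * 115.0 / 358926500.0
= 62.16 MPa

62.16 MPa


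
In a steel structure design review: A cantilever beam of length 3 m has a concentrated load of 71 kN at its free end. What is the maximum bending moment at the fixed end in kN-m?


For a cantilever with a point load at the free end:
M_max = P * L = 71 * 3 = 213 kN-m

213 kN-m


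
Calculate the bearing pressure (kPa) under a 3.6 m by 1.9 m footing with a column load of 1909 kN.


A = 3.6 * 1.9 = 6.84 m^2
q = P / A = 1909 / 6.84
= 279.0936 kPa

279.0936 kPa


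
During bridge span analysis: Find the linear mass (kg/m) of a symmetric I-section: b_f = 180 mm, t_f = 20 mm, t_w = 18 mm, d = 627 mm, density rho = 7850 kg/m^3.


A_flanges = 2 * 180 * 20 = 7200 mm^2
A_web = (627 - 2 * 20) * 18 = 10566 mm^2
A_total = 7200 + 10566 = 17766 mm^2 = 0.017766 m^2
Weight = rho * A = 7850 * 0.017766 = 139.4631 kg/m

139.4631 kg/m


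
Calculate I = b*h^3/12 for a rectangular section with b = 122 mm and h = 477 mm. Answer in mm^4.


I = b * h^3 / 12
= 122 * 477^3 / 12
= 122 * 108531333 / 12
= 1103401885.5 mm^4

1103401885.5 mm^4


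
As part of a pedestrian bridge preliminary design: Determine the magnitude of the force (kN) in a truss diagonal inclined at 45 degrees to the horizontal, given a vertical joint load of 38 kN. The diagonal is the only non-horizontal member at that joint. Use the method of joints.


At the joint, only the diagonal has a vertical component, so vertical equilibrium gives:
F * sin(45) = 38
F = 38 / sin(45)
= 38 / 0.707107
= 53.74 kN

53.74 kN


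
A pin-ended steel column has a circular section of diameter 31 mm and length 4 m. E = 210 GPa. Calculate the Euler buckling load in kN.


I = pi * d^4 / 64 = 45333.23 mm^4
L = 4000.0 mm
P_cr = pi^2 * E * I / L^2
= 9.8696 * 210000.0 * 45333.23 / 4000.0^2
= 5872.4 N = 5.8724 kN

5.8724 kN


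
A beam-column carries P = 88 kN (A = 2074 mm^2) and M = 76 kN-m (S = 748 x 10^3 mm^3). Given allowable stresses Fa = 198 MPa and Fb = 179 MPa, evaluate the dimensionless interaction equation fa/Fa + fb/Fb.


f_a = P / A = 88000.0 / 2074 = 42.4301 MPa
f_b = M / S = 76000000.0 / 748000.0 = 101.6043 MPa
Ratio = f_a / Fa + f_b / Fb
= 42.4301 / 198 + 101.6043 / 179
= 0.7819 (dimensionless)

0.7819 (dimensionless)


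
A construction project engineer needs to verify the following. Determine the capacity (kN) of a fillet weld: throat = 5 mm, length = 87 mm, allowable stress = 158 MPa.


Strength = throat * length * allowable stress
= 5 * 87 * 158 N
= 68730 N
= 68.73 kN

68.73 kN


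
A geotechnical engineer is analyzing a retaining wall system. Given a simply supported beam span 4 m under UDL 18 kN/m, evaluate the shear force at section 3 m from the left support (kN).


R_A = w * L / 2 = 18 * 4 / 2 = 36.0 kN
V(x) = R_A - w * x = 36.0 - 18 * 3
= -18.0 kN

-18.0 kN


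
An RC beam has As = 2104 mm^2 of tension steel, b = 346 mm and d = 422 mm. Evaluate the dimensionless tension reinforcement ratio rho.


rho = As / (b * d)
= 2104 / (346 * 422)
= 2104 / 146012
= 0.01441 (dimensionless)

0.01441 (dimensionless)


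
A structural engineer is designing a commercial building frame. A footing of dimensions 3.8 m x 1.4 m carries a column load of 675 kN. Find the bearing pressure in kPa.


A = 3.8 * 1.4 = 5.32 m^2
q = P / A = 675 / 5.32
= 126.8797 kPa

126.8797 kPa


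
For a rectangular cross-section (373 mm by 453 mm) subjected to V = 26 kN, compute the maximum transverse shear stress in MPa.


A = b * h = 373 * 453 = 168969 mm^2
V = 26 kN = 26000.0 N
tau_max = 1.5 * V / A = 1.5 * 26000.0 / 168969
= 0.2308 MPa

0.2308 MPa


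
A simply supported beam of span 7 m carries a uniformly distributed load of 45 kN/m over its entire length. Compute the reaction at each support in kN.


Total load = w * L = 45 * 7 = 315 kN
By symmetry, each reaction R = total / 2 = 315 / 2 = 157.5 kN

157.5 kN


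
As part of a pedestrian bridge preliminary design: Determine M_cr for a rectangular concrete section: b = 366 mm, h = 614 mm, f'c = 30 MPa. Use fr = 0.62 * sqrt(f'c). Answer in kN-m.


fr = 0.62 * sqrt(30) = 0.62 * 5.4772 = 3.3959 MPa
I = 366 * 614^3 / 12 = 7060004092.0 mm^4
y_t = 307.0 mm
M_cr = fr * I / y_t = 3.3959 * 7060004092.0 / 307.0 N-mm
= 78.0942 kN-m

78.0942 kN-m


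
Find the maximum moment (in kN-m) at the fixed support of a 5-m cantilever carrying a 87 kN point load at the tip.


For a cantilever with a point load at the free end:
M_max = P * L = 87 * 5 = 435 kN-m

435 kN-m


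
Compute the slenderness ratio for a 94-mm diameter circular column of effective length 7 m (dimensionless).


Radius of gyration r = d / 4 = 94 / 4 = 23.5 mm
L_eff = 7000.0 mm
Slenderness ratio = L / r = 7000.0 / 23.5 = 297.87 (dimensionless)

297.87 (dimensionless)


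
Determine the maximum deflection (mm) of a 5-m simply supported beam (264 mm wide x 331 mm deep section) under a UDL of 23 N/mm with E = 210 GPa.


I = 264 * 331^3 / 12 = 797823202.0 mm^4
L = 5000.0 mm, w = 23 N/mm, E = 210000.0 MPa
delta = 5 * w * L^4 / (384 * E * I)
= 5 * 23 * 5000.0^4 / (384 * 210000.0 * 797823202.0)
= 1.1172 mm

1.1172 mm


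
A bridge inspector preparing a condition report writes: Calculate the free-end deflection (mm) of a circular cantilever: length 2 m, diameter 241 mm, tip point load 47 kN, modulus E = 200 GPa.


I = pi * d^4 / 64 = pi * 241^4 / 64 = 165591510.99 mm^4
L = 2000.0 mm, P = 47000.0 N, E = 200000.0 MPa
delta = P * L^3 / (3 * E * I)
= 47000.0 * 2000.0^3 / (3 * 200000.0 * 165591510.99)
= 3.7844 mm

3.7844 mm


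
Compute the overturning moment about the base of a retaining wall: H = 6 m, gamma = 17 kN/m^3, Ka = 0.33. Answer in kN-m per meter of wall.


Pa = 0.5 * Ka * gamma * H^2
= 0.5 * 0.33 * 17 * 6^2
= 100.98 kN/m
Arm = H / 3 = 6 / 3 = 2.0 m
Mo = Pa * arm = Pa * H / 3 = 100.98 * 6 / 3 = 201.96 kN-m/m

201.96 kN-m/m


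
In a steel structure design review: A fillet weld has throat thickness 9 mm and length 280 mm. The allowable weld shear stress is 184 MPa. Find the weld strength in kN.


Strength = throat * length * allowable stress
= 9 * 280 * 184 N
= 463680 N
= 463.68 kN

463.68 kN


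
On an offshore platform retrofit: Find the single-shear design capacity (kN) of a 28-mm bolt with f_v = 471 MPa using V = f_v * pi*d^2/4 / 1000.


A = pi * d^2 / 4 = pi * 28^2 / 4 = 615.7522 mm^2
V = f_v * A / 1000 = 471 * 615.7522 / 1000
= 290.0193 kN

290.0193 kN


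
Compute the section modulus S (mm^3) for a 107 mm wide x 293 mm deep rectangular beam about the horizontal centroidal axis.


S = b * h^2 / 6
= 107 * 293^2 / 6
= 107 * 85849 / 6
= 1530973.83 mm^3

1530973.83 mm^3


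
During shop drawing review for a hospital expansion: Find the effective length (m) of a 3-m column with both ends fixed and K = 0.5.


L_eff = K * L
= 0.5 * 3
= 1.5 m

1.5 m


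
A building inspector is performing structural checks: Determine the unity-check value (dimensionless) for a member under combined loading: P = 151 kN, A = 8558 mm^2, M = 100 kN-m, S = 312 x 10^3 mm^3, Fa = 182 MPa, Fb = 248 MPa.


f_a = P / A = 151000.0 / 8558 = 17.6443 MPa
f_b = M / S = 100000000.0 / 312000.0 = 320.5128 MPa
Ratio = f_a / Fa + f_b / Fb
= 17.6443 / 182 + 320.5128 / 248
= 1.3893 (dimensionless)

1.3893 (dimensionless)


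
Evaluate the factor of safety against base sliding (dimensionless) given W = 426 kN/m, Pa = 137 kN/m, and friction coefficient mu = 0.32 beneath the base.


Resisting force = mu * W = 0.32 * 426 = 136.32 kN/m
FOS = Resisting / Driving = 136.32 / 137
= 0.995 (dimensionless)

0.995 (dimensionless)


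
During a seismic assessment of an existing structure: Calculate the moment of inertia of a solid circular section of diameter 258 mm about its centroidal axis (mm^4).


r = d / 2 = 258 / 2 = 129.0 mm
I = pi * r^4 / 4 = pi * 129.0^4 / 4
= 217494722.14 mm^4

217494722.14 mm^4


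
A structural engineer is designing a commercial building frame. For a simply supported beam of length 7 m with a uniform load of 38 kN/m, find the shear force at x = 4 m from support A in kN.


R_A = w * L / 2 = 38 * 7 / 2 = 133.0 kN
V(x) = R_A - w * x = 133.0 - 38 * 4
= -19.0 kN

-19.0 kN


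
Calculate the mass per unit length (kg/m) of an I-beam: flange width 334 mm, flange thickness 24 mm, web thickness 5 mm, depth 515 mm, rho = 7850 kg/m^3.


A_flanges = 2 * 334 * 24 = 16032 mm^2
A_web = (515 - 2 * 24) * 5 = 2335 mm^2
A_total = 16032 + 2335 = 18367 mm^2 = 0.018367 m^2
Weight = rho * A = 7850 * 0.018367 = 144.1809 kg/m

144.1809 kg/m


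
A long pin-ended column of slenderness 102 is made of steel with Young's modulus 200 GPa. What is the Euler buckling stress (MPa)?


sigma_cr = pi^2 * E / lambda^2
= 9.8696 * 200000.0 / 102^2
= 9.8696 * 200000.0 / 10404
= 189.7271 MPa

189.7271 MPa


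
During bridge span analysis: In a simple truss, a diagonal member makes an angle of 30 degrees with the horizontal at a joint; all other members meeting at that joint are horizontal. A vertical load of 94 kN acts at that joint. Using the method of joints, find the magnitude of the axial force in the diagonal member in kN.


At the joint, only the diagonal has a vertical component, so vertical equilibrium gives:
F * sin(30) = 94
F = 94 / sin(30)
= 94 / 0.5
= 188.0 kN

188.0 kN


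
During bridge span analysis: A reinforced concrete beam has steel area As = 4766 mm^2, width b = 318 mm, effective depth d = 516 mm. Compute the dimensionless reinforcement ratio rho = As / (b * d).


rho = As / (b * d)
= 4766 / (318 * 516)
= 4766 / 164088
= 0.029045 (dimensionless)

0.029045 (dimensionless)


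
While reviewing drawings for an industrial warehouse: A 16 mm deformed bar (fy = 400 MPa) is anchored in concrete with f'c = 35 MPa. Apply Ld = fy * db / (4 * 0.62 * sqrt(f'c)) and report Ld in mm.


Ld = (fy * db) / (4 * 0.62 * sqrt(f'c))
= (400 * 16) / (4 * 0.62 * sqrt(35))
= 6400 / 14.6719
= 436.21 mm

436.21 mm


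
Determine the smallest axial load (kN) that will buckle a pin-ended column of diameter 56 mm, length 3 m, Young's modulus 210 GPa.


I = pi * d^4 / 64 = 482749.69 mm^4
L = 3000.0 mm
P_cr = pi^2 * E * I / L^2
= 9.8696 * 210000.0 * 482749.69 / 3000.0^2
= 111172.8 N = 111.1728 kN

111.1728 kN


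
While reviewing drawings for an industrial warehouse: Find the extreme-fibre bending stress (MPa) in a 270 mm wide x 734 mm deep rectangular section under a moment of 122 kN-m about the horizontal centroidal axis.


I = b * h^3 / 12 = 270 * 734^3 / 12 = 8897555340.0 mm^4
y = h / 2 = 734 / 2 = 367.0 mm
M = 122 kN-m = 122000000.0 N-mm
sigma = M * y / I = 122000000.0 * 367.0 / 8897555340.0
= 5.03 MPa

5.03 MPa


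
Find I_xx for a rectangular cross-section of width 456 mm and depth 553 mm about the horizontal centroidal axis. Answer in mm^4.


I = b * h^3 / 12
= 456 * 553^3 / 12
= 456 * 169112377 / 12
= 6426270326.0 mm^4

6426270326.0 mm^4


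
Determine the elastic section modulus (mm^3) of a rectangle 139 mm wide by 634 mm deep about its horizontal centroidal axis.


S = b * h^2 / 6
= 139 * 634^2 / 6
= 139 * 401956 / 6
= 9311980.67 mm^3

9311980.67 mm^3


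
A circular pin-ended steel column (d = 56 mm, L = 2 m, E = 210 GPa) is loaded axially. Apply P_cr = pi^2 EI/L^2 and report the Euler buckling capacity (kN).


I = pi * d^4 / 64 = 482749.69 mm^4
L = 2000.0 mm
P_cr = pi^2 * E * I / L^2
= 9.8696 * 210000.0 * 482749.69 / 2000.0^2
= 250138.8 N = 250.1388 kN

250.1388 kN


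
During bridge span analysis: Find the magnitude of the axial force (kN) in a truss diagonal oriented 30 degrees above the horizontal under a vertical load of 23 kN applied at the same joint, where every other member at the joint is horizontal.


At the joint, only the diagonal has a vertical component, so vertical equilibrium gives:
F * sin(30) = 23
F = 23 / sin(30)
= 23 / 0.5
= 46.0 kN

46.0 kN


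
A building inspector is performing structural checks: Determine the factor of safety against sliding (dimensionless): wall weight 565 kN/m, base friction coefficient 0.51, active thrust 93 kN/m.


Resisting force = mu * W = 0.51 * 565 = 288.15 kN/m
FOS = Resisting / Driving = 288.15 / 93
= 3.0984 (dimensionless)

3.0984 (dimensionless)


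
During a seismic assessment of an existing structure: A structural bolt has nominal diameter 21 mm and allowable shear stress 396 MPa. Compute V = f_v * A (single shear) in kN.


A = pi * d^2 / 4 = pi * 21^2 / 4 = 346.3606 mm^2
V = f_v * A / 1000 = 396 * 346.3606 / 1000
= 137.1588 kN

137.1588 kN


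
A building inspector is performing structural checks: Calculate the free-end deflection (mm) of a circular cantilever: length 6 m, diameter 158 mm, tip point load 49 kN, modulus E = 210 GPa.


I = pi * d^4 / 64 = pi * 158^4 / 64 = 30591322.08 mm^4
L = 6000.0 mm, P = 49000.0 N, E = 210000.0 MPa
delta = P * L^3 / (3 * E * I)
= 49000.0 * 6000.0^3 / (3 * 210000.0 * 30591322.08)
= 549.1753 mm

549.1753 mm


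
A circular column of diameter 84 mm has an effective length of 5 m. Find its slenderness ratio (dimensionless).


Radius of gyration r = d / 4 = 84 / 4 = 21.0 mm
L_eff = 5000.0 mm
Slenderness ratio = L / r = 5000.0 / 21.0 = 238.1 (dimensionless)

238.1 (dimensionless)


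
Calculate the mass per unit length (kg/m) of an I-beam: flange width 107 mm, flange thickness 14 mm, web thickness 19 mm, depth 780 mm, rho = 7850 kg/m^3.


A_flanges = 2 * 107 * 14 = 2996 mm^2
A_web = (780 - 2 * 14) * 19 = 14288 mm^2
A_total = 2996 + 14288 = 17284 mm^2 = 0.017284 m^2
Weight = rho * A = 7850 * 0.017284 = 135.6794 kg/m

135.6794 kg/m


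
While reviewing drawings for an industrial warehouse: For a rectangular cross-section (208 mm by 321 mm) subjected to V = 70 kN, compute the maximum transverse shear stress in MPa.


A = b * h = 208 * 321 = 66768 mm^2
V = 70 kN = 70000.0 N
tau_max = 1.5 * V / A = 1.5 * 70000.0 / 66768
= 1.5726 MPa

1.5726 MPa


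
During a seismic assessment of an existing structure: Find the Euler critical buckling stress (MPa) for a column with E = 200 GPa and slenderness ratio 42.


sigma_cr = pi^2 * E / lambda^2
= 9.8696 * 200000.0 / 42^2
= 9.8696 * 200000.0 / 1764
= 1119.0028 MPa

1119.0028 MPa
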